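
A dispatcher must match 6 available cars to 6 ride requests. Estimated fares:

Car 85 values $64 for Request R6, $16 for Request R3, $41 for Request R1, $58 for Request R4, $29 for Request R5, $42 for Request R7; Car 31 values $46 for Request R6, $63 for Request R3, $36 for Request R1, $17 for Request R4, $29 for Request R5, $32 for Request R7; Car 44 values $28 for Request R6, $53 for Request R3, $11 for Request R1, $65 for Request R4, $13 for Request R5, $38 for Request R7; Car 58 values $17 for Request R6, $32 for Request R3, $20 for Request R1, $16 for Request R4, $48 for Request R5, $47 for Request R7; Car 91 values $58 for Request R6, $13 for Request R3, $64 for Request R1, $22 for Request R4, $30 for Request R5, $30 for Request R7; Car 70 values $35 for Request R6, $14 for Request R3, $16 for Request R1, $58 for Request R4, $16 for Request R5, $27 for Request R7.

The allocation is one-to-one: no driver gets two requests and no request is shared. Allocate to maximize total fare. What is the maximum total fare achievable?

Optimal: Car 85→Request R6 ($64), Car 31→Request R3 ($63), Car 44→Request R7 ($38), Car 58→Request R5 ($48), Car 91→Request R1 ($64), Car 70→Request R4 ($58) — total 64+63+38+48+64+58 = $335.
No other one-to-one assignment exceeds $335.

Max total: $335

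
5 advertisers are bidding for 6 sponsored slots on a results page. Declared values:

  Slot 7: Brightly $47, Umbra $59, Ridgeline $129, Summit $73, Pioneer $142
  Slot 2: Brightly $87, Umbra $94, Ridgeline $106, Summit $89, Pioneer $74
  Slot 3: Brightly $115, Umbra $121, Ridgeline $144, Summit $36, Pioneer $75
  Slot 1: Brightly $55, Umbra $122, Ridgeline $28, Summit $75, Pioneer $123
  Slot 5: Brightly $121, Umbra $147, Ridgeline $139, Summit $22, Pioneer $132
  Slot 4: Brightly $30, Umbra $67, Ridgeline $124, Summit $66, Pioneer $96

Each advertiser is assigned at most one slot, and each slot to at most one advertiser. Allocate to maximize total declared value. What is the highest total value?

Optimal: Brightly→Slot 5 ($121), Umbra→Slot 1 ($122), Ridgeline→Slot 3 ($144), Summit→Slot 2 ($89), Pioneer→Slot 7 ($142) — total 121+122+144+89+142 = $618.
Max-entry greedy (repeatedly take the single best remaining cell) gives $577, worse by 41.
Next-best assignment: Brightly→Slot 3, Umbra→Slot 5, Ridgeline→Slot 4, Summit→Slot 2, Pioneer→Slot 7 = $617.
Every other assignment is strictly worse.

Max total: $618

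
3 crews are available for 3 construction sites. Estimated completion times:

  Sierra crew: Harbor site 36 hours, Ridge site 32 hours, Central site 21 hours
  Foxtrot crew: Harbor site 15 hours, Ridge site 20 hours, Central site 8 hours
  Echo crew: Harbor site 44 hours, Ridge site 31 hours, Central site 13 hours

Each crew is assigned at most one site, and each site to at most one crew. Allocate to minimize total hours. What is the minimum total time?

Optimal: Sierra crew→Ridge site (32 hours), Foxtrot crew→Harbor site (15 hours), Echo crew→Central site (13 hours) — total 32+15+13 = 60 hours.
Row-greedy (each crew in turn takes its cheapest remaining site) gives 67 hours, worse by 7.
Swapping Echo crew↔Sierra crew (Echo crew→Ridge site 31 hours, Sierra crew→Central site 21 hours) adds 7.

Minimum total: 60 hours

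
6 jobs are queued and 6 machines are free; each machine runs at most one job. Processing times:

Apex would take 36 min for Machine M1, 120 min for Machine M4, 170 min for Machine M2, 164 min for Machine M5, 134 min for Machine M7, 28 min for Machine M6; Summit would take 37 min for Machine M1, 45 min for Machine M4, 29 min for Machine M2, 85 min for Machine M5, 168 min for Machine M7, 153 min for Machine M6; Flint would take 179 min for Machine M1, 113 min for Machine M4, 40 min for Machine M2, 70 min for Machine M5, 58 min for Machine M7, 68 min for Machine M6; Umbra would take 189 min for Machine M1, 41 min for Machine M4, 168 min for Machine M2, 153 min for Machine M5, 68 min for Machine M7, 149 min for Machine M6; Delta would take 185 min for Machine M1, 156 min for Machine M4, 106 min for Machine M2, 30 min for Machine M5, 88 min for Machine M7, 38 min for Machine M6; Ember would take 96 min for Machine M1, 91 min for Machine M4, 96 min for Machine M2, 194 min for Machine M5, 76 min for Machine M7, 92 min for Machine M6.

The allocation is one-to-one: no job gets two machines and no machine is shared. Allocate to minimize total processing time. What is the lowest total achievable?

Min total: 252 min

This is a one-to-one assignment (minimum-cost bipartite matching).
Optimal: Apex→Machine M6 (28 min), Summit→Machine M1 (37 min), Flint→Machine M2 (40 min), Umbra→Machine M4 (41 min), Delta→Machine M5 (30 min), Ember→Machine M7 (76 min) — total 28+37+40+41+30+76 = 252 min.
Next-best assignment: Apex→Machine M1, Summit→Machine M2, Flint→Machine M6, Umbra→Machine M4, Delta→Machine M5, Ember→Machine M7 = 280 min.
Swapping Ember↔Delta (Ember→Machine M5 194 min, Delta→Machine M7 88 min) adds 176.
No other one-to-one assignment undercuts 252 min.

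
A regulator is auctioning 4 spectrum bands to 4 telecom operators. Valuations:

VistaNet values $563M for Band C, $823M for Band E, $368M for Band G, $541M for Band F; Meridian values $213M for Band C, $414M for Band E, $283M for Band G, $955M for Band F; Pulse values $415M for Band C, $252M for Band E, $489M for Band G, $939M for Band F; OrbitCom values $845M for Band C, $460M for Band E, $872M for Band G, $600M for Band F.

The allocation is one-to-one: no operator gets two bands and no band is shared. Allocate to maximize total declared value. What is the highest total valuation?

This is a one-to-one assignment (maximum-weight bipartite matching).
Optimal: VistaNet→Band E ($823M), Meridian→Band F ($955M), Pulse→Band G ($489M), OrbitCom→Band C ($845M) — total 823+955+489+845 = $3112M.
Next-best assignment: VistaNet→Band E, Meridian→Band F, Pulse→Band C, OrbitCom→Band G = $3065M.

Maximum total: $3112M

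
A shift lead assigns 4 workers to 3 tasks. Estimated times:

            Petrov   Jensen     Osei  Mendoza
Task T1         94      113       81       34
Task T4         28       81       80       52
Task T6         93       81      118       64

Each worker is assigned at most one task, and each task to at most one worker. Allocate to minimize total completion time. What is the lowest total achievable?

Min total: 143 min

Optimal: Mendoza→Task T1 (34 min), Petrov→Task T4 (28 min), Jensen→Task T6 (81 min) — total 34+28+81 = 143 min.
Row-greedy (each worker in turn takes its cheapest remaining task) gives 190 min, worse by 47.
Swapping Jensen↔Petrov (Jensen→Task T4 81 min, Petrov→Task T6 93 min) adds 65.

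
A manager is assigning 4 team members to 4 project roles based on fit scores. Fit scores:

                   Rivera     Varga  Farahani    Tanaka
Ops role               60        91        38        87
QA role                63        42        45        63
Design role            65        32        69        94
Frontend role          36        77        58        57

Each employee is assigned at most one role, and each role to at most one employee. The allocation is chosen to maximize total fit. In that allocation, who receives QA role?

Optimal: Rivera→QA role (63 pts), Varga→Ops role (91 pts), Farahani→Frontend role (58 pts), Tanaka→Design role (94 pts) — total 63+91+58+94 = 306 pts.
Row-greedy (each employee in turn takes its best remaining role) gives 277 pts, worse by 29.
Checked against all permutations: 306 pts is optimal.
Rivera's own top role is Design role (65 pts), but forcing Rivera→Design role and reassigning the rest optimally gives only 277 pts — worse by 29.

Rivera receives QA role.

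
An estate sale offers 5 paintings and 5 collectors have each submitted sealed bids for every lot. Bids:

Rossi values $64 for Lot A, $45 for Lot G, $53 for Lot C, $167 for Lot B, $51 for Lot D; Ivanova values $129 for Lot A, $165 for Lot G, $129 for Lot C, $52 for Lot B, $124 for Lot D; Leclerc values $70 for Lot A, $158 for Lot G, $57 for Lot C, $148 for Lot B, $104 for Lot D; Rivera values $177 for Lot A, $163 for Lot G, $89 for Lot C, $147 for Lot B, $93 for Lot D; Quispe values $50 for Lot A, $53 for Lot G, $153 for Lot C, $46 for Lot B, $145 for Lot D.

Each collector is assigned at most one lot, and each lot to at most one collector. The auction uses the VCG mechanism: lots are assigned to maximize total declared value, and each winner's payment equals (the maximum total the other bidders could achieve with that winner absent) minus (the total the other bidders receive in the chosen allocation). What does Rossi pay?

Rossi pays $31.

Efficient allocation: Rossi→Lot B ($167), Ivanova→Lot D ($124), Leclerc→Lot G ($158), Rivera→Lot A ($177), Quispe→Lot C ($153); total welfare W = $779.
Rossi receives Lot B at value $167, so the others get W − 167 = $612.
Without Rossi: best allocation of the remaining 4 bidders over all 5 lots is Ivanova→Lot G ($165), Leclerc→Lot B ($148), Rivera→Lot A ($177), Quispe→Lot C ($153), total $643.
VCG payment = (others' best without Rossi) − (others' welfare with Rossi) = 643 − 612 = $31.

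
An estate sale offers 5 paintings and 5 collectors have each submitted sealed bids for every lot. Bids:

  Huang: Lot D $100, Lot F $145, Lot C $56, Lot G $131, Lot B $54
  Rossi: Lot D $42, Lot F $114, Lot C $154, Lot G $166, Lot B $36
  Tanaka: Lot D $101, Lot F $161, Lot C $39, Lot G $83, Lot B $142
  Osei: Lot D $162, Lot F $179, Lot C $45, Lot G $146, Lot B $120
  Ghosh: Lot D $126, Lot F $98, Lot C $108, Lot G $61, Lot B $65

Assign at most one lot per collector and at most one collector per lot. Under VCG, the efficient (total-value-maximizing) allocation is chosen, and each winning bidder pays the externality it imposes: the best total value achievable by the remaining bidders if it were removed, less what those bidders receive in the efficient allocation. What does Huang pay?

Efficient allocation: Huang→Lot G ($131), Rossi→Lot C ($154), Tanaka→Lot B ($142), Osei→Lot F ($179), Ghosh→Lot D ($126); total welfare W = $732.
Huang receives Lot G at value $131, so the others get W − 131 = $601.
Without Huang: best allocation of the remaining 4 bidders over all 5 lots is Rossi→Lot G ($166), Tanaka→Lot B ($142), Osei→Lot F ($179), Ghosh→Lot D ($126), total $613.
VCG payment = (others' best without Huang) − (others' welfare with Huang) = 613 − 601 = $12.

Huang pays $12.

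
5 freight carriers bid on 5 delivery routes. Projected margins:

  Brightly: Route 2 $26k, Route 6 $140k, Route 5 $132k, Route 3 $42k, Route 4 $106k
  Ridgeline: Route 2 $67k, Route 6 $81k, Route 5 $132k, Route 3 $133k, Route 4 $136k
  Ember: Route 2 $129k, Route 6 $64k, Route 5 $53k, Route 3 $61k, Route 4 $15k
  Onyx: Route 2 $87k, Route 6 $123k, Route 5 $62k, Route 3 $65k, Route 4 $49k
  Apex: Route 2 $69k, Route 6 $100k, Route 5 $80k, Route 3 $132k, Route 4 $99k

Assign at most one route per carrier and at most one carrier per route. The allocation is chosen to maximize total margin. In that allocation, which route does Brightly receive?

This is the linear assignment problem.
Optimal: Brightly→Route 5 ($132k), Ridgeline→Route 4 ($136k), Ember→Route 2 ($129k), Onyx→Route 6 ($123k), Apex→Route 3 ($132k) — total 132+136+129+123+132 = $652k.
Row-greedy (each carrier in turn takes its best remaining route) gives $550k, worse by 102.
Every other assignment is strictly worse.
Brightly's own top route is Route 6 ($140k), but forcing Brightly→Route 6 and reassigning the rest optimally gives only $599k — worse by 53.

Brightly receives Route 5.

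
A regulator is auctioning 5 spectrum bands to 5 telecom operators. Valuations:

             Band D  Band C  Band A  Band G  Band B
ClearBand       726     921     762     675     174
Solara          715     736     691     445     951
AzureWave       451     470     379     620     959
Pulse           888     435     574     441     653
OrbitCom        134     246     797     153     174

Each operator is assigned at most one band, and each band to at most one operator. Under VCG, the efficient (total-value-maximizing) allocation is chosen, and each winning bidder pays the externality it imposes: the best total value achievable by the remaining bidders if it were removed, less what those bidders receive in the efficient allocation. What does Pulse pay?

Efficient allocation: ClearBand→Band C ($921M), Solara→Band B ($951M), AzureWave→Band G ($620M), Pulse→Band D ($888M), OrbitCom→Band A ($797M); total welfare W = $4177M.
Pulse receives Band D at value $888M, so the others get W − 888 = $3289M.
Without Pulse: best allocation of the remaining 4 bidders over all 5 bands is ClearBand→Band C ($921M), Solara→Band D ($715M), AzureWave→Band B ($959M), OrbitCom→Band A ($797M), total $3392M.
VCG payment = (others' best without Pulse) − (others' welfare with Pulse) = 3392 − 3289 = $103M.

Pulse pays $103M.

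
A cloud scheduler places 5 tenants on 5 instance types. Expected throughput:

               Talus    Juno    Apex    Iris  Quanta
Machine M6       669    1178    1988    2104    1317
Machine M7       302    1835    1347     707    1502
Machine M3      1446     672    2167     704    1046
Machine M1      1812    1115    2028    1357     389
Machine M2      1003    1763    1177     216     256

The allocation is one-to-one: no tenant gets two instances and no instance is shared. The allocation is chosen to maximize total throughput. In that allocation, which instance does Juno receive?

Juno receives Machine M2.

Treat this as an assignment problem: match each tenant to one instance.
Optimal: Talus→Machine M1 (1812 ops/s), Juno→Machine M2 (1763 ops/s), Apex→Machine M3 (2167 ops/s), Iris→Machine M6 (2104 ops/s), Quanta→Machine M7 (1502 ops/s) — total 1812+1763+2167+2104+1502 = 9348 ops/s.
Row-greedy (each tenant in turn takes its best remaining instance) gives 8174 ops/s, worse by 1174.
Swapping Talus↔Quanta (Talus→Machine M7 302 ops/s, Quanta→Machine M1 389 ops/s) loses 2623.
Checked against all permutations: 9348 ops/s is optimal.
Juno's own top instance is Machine M7 (1835 ops/s), but forcing Juno→Machine M7 and reassigning the rest optimally gives only 8174 ops/s — worse by 1174.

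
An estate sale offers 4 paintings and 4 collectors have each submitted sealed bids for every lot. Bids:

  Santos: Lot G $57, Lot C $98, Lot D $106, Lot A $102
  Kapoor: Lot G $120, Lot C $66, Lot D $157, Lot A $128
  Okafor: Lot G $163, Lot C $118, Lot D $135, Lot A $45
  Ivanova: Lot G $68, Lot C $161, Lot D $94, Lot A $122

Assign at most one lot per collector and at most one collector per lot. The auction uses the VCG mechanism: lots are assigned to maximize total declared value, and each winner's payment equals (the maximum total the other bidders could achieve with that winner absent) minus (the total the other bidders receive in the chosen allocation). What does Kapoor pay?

Kapoor pays $4.

Efficient allocation: Santos→Lot A ($102), Kapoor→Lot D ($157), Okafor→Lot G ($163), Ivanova→Lot C ($161); total welfare W = $583.
Kapoor receives Lot D at value $157, so the others get W − 157 = $426.
Without Kapoor: best allocation of the remaining 3 bidders over all 4 lots is Santos→Lot D ($106), Okafor→Lot G ($163), Ivanova→Lot C ($161), total $430.
VCG payment = (others' best without Kapoor) − (others' welfare with Kapoor) = 430 − 426 = $4.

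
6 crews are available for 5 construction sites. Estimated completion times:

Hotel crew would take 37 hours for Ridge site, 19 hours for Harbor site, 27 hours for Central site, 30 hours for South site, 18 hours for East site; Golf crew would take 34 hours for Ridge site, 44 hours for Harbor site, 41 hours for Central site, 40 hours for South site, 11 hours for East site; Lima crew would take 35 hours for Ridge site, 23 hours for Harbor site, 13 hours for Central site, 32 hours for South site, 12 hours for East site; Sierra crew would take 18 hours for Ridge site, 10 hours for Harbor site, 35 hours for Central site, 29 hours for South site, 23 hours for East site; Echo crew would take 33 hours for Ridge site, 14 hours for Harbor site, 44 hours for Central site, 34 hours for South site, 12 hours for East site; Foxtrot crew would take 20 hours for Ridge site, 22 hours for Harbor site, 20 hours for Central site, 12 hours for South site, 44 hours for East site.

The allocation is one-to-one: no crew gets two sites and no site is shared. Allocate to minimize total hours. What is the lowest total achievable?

Minimum total: 68 hours

Optimal: Sierra crew→Ridge site (18 hours), Echo crew→Harbor site (14 hours), Lima crew→Central site (13 hours), Foxtrot crew→South site (12 hours), Golf crew→East site (11 hours) — total 18+14+13+12+11 = 68 hours.
Min-entry greedy (repeatedly take the single cheapest remaining cell) gives 79 hours, worse by 11.
Every other assignment is strictly worse.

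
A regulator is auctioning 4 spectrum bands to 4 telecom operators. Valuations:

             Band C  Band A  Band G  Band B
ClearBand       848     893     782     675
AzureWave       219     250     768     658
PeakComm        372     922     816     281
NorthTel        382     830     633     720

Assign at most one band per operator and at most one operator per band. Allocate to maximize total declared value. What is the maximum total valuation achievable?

Treat this as an assignment problem: match each operator to one band.
Optimal: ClearBand→Band C ($848M), AzureWave→Band G ($768M), PeakComm→Band A ($922M), NorthTel→Band B ($720M) — total 848+768+922+720 = $3258M.
Row-greedy (each operator in turn takes its best remaining band) gives $2753M, worse by 505.
No other one-to-one assignment exceeds $3258M.

Maximum total: $3258M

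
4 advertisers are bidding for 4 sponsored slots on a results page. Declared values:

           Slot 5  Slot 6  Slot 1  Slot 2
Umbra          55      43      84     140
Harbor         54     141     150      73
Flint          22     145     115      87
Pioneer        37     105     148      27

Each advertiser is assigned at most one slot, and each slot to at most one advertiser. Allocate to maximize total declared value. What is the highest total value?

This is a one-to-one assignment (maximum-weight bipartite matching).
Optimal: Umbra→Slot 2 ($140), Harbor→Slot 5 ($54), Flint→Slot 6 ($145), Pioneer→Slot 1 ($148) — total 140+54+145+148 = $487.
Column-greedy (each slot in turn goes to its best remaining advertiser) gives $377, worse by 110.
Swapping Harbor↔Flint (Harbor→Slot 6 $141, Flint→Slot 5 $22) loses 36.
Checked against all permutations: $487 is optimal.

Max total: $487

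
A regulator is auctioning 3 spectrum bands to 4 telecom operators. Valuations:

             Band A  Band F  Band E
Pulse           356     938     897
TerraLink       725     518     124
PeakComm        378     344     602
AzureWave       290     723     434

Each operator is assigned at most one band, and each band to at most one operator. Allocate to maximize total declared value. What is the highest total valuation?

Max total: $2345M

Optimal: TerraLink→Band A ($725M), AzureWave→Band F ($723M), Pulse→Band E ($897M) — total 725+723+897 = $2345M.
Column-greedy (each band in turn goes to its best remaining operator) gives $2265M, worse by 80.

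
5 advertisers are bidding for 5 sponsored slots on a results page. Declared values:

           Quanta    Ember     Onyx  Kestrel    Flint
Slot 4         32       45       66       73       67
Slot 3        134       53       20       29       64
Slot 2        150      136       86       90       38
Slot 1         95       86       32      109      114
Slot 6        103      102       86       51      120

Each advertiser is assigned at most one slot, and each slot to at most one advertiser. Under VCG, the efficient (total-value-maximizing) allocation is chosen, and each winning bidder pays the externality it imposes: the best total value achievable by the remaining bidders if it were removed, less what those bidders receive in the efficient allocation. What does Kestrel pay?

Kestrel pays $14.

Efficient allocation: Quanta→Slot 3 ($134), Ember→Slot 2 ($136), Onyx→Slot 4 ($66), Kestrel→Slot 1 ($109), Flint→Slot 6 ($120); total welfare W = $565.
Kestrel receives Slot 1 at value $109, so the others get W − 109 = $456.
Without Kestrel: best allocation of the remaining 4 bidders over all 5 slots is Quanta→Slot 3 ($134), Ember→Slot 2 ($136), Onyx→Slot 6 ($86), Flint→Slot 1 ($114), total $470.
VCG payment = (others' best without Kestrel) − (others' welfare with Kestrel) = 470 − 456 = $14.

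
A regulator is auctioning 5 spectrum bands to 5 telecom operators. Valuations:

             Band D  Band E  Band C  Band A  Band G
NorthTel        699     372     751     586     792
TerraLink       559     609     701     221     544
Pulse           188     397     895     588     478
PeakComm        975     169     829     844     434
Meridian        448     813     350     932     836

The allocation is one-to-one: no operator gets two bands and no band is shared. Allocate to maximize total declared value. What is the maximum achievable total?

Max total: $4203M

Treat this as an assignment problem: match each operator to one band.
Optimal: NorthTel→Band G ($792M), TerraLink→Band E ($609M), Pulse→Band C ($895M), PeakComm→Band D ($975M), Meridian→Band A ($932M) — total 792+609+895+975+932 = $4203M.
Column-greedy (each band in turn goes to its best remaining operator) gives $3813M, worse by 390.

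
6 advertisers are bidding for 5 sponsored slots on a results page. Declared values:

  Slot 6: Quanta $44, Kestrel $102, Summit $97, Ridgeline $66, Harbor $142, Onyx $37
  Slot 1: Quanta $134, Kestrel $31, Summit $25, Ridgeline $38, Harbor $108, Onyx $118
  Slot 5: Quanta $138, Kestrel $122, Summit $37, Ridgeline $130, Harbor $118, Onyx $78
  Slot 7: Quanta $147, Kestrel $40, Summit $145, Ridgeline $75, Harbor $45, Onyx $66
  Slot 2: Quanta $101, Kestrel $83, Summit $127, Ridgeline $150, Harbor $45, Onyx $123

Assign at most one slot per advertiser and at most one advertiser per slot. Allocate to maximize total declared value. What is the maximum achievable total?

Maximum total: $693

Optimal: Harbor→Slot 6 ($142), Quanta→Slot 1 ($134), Kestrel→Slot 5 ($122), Summit→Slot 7 ($145), Ridgeline→Slot 2 ($150) — total 142+134+122+145+150 = $693.
Max-entry greedy (repeatedly take the single best remaining cell) gives $679, worse by 14.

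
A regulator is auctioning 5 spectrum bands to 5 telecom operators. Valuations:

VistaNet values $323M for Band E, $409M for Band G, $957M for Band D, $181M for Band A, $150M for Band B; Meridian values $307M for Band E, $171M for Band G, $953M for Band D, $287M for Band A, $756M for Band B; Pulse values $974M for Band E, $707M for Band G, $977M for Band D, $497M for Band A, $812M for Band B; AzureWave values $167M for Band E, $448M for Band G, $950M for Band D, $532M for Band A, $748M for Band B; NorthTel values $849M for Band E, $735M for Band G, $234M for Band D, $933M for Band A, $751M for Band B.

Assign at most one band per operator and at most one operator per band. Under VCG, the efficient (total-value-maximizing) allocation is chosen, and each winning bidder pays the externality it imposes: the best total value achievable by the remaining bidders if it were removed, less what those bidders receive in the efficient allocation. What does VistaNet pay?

Efficient allocation: VistaNet→Band D ($957M), Meridian→Band B ($756M), Pulse→Band E ($974M), AzureWave→Band G ($448M), NorthTel→Band A ($933M); total welfare W = $4068M.
VistaNet receives Band D at value $957M, so the others get W − 957 = $3111M.
Without VistaNet: best allocation of the remaining 4 bidders over all 5 bands is Meridian→Band B ($756M), Pulse→Band E ($974M), AzureWave→Band D ($950M), NorthTel→Band A ($933M), total $3613M.
VCG payment = (others' best without VistaNet) − (others' welfare with VistaNet) = 3613 − 3111 = $502M.

VistaNet pays $502M.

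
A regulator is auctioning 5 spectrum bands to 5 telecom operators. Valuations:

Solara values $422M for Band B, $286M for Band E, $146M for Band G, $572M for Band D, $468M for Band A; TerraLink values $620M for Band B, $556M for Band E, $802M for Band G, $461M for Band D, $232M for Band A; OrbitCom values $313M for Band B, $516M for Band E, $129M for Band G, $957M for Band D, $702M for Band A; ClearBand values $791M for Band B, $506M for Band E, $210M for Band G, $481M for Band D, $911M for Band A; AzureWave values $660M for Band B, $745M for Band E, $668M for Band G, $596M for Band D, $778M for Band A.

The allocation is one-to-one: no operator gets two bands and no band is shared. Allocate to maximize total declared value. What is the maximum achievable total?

Max total: $3837M

Treat this as an assignment problem: match each operator to one band.
Optimal: Solara→Band B ($422M), TerraLink→Band G ($802M), OrbitCom→Band D ($957M), ClearBand→Band A ($911M), AzureWave→Band E ($745M) — total 422+802+957+911+745 = $3837M.
Column-greedy (each band in turn goes to its best remaining operator) gives $3763M, worse by 74.
Swapping ClearBand↔OrbitCom (ClearBand→Band D $481M, OrbitCom→Band A $702M) loses 685.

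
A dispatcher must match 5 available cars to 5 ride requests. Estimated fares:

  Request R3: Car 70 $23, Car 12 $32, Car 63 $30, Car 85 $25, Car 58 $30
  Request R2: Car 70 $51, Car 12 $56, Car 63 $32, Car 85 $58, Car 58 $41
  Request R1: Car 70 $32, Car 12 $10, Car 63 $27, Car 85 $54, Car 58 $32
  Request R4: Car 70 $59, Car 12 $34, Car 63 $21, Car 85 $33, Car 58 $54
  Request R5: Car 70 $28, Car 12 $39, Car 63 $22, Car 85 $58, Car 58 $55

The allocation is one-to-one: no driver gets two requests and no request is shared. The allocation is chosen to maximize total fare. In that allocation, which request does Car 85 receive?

Car 85 receives Request R1.

Optimal: Car 70→Request R4 ($59), Car 12→Request R2 ($56), Car 63→Request R3 ($30), Car 85→Request R1 ($54), Car 58→Request R5 ($55) — total 59+56+30+54+55 = $254.
Column-greedy (each request in turn goes to its best remaining driver) gives $198, worse by 56.
Checked against all permutations: $254 is optimal.
Car 85's own top request is Request R2 ($58), but forcing Car 85→Request R2 and reassigning the rest optimally gives only $231 — worse by 23.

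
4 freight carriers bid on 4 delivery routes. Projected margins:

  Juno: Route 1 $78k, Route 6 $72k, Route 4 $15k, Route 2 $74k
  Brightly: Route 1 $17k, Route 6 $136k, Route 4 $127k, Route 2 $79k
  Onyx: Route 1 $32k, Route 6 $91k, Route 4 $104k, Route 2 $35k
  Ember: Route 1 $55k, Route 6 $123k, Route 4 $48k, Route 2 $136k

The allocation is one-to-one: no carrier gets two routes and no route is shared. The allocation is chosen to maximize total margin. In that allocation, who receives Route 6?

This is the linear assignment problem.
Optimal: Juno→Route 1 ($78k), Brightly→Route 6 ($136k), Onyx→Route 4 ($104k), Ember→Route 2 ($136k) — total 78+136+104+136 = $454k.
Swapping Brightly↔Juno (Brightly→Route 1 $17k, Juno→Route 6 $72k) loses 125.
Every other assignment is strictly worse.

Brightly receives Route 6.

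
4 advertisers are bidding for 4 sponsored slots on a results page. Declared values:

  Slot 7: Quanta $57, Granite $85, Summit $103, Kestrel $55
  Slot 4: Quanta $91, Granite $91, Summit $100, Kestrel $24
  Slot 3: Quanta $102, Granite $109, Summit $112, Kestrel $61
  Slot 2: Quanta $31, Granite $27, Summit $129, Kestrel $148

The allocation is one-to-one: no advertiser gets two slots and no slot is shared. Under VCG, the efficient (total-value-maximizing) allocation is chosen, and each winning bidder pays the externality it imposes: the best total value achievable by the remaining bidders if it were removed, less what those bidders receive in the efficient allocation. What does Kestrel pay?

Kestrel pays $26.

Efficient allocation: Quanta→Slot 4 ($91), Granite→Slot 3 ($109), Summit→Slot 7 ($103), Kestrel→Slot 2 ($148); total welfare W = $451.
Kestrel receives Slot 2 at value $148, so the others get W − 148 = $303.
Without Kestrel: best allocation of the remaining 3 bidders over all 4 slots is Quanta→Slot 4 ($91), Granite→Slot 3 ($109), Summit→Slot 2 ($129), total $329.
VCG payment = (others' best without Kestrel) − (others' welfare with Kestrel) = 329 − 303 = $26.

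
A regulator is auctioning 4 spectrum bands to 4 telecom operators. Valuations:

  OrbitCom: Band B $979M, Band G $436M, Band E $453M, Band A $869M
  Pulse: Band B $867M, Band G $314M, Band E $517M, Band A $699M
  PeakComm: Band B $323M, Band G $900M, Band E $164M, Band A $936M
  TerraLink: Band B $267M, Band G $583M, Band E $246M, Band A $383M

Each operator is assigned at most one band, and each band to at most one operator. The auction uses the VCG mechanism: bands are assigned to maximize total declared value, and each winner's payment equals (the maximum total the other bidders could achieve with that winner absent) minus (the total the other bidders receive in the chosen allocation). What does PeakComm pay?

Efficient allocation: OrbitCom→Band B ($979M), Pulse→Band E ($517M), PeakComm→Band A ($936M), TerraLink→Band G ($583M); total welfare W = $3015M.
PeakComm receives Band A at value $936M, so the others get W − 936 = $2079M.
Without PeakComm: best allocation of the remaining 3 bidders over all 4 bands is OrbitCom→Band A ($869M), Pulse→Band B ($867M), TerraLink→Band G ($583M), total $2319M.
VCG payment = (others' best without PeakComm) − (others' welfare with PeakComm) = 2319 − 2079 = $240M.

PeakComm pays $240M.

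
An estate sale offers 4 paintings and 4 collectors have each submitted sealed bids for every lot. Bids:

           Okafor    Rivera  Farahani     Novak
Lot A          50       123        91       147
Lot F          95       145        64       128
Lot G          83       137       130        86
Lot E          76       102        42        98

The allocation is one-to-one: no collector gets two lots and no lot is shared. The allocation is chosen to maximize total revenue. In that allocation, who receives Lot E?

This is the linear assignment problem.
Optimal: Okafor→Lot E ($76), Rivera→Lot F ($145), Farahani→Lot G ($130), Novak→Lot A ($147) — total 76+145+130+147 = $498.
Row-greedy (each collector in turn takes its best remaining lot) gives $421, worse by 77.
Checked against all permutations: $498 is optimal.
Okafor's own top lot is Lot F ($95), but forcing Okafor→Lot F and reassigning the rest optimally gives only $474 — worse by 24.

Okafor receives Lot E.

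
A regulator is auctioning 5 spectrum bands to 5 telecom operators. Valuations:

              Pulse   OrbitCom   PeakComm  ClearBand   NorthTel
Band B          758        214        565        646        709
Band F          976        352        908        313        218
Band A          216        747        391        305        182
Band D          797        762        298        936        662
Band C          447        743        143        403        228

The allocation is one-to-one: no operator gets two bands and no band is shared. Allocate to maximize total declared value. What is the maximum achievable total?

Maximum total: $3755M

Optimal: Pulse→Band F ($976M), OrbitCom→Band C ($743M), PeakComm→Band A ($391M), ClearBand→Band D ($936M), NorthTel→Band B ($709M) — total 976+743+391+936+709 = $3755M.
Next-best assignment: Pulse→Band C, OrbitCom→Band A, PeakComm→Band F, ClearBand→Band D, NorthTel→Band B = $3747M.
No other one-to-one assignment exceeds $3755M.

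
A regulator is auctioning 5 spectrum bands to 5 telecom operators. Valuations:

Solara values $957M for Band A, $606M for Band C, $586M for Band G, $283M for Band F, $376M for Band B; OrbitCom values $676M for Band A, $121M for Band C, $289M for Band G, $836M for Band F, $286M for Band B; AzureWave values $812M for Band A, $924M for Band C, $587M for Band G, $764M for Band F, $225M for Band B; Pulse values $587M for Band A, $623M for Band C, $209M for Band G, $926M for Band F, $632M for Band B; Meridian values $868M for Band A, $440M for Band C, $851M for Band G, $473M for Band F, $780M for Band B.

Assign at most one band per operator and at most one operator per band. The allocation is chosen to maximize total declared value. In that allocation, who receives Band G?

Optimal: Solara→Band A ($957M), OrbitCom→Band F ($836M), AzureWave→Band C ($924M), Pulse→Band B ($632M), Meridian→Band G ($851M) — total 957+836+924+632+851 = $4200M.
Next-best assignment: Solara→Band A, OrbitCom→Band B, AzureWave→Band C, Pulse→Band F, Meridian→Band G = $3944M.
Checked against all permutations: $4200M is optimal.
Meridian's own top band is Band A ($868M), but forcing Meridian→Band A and reassigning the rest optimally gives only $3846M — worse by 354.

Meridian receives Band G.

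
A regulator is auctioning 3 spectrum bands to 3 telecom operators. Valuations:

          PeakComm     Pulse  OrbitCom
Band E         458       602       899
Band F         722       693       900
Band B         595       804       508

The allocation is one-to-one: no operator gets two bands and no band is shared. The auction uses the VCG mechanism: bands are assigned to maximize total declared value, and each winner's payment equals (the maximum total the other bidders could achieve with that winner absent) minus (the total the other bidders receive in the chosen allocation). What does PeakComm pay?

Efficient allocation: PeakComm→Band F ($722M), Pulse→Band B ($804M), OrbitCom→Band E ($899M); total welfare W = $2425M.
PeakComm receives Band F at value $722M, so the others get W − 722 = $1703M.
Without PeakComm: best allocation of the remaining 2 bidders over all 3 bands is Pulse→Band B ($804M), OrbitCom→Band F ($900M), total $1704M.
VCG payment = (others' best without PeakComm) − (others' welfare with PeakComm) = 1704 − 1703 = $1M.

PeakComm pays $1M.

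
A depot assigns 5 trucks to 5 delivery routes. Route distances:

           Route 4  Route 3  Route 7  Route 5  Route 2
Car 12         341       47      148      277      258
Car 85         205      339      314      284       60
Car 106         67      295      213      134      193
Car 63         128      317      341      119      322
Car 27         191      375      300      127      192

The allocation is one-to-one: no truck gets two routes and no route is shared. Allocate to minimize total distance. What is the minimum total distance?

This is the linear assignment problem.
Optimal: Car 12→Route 3 (47 km), Car 85→Route 2 (60 km), Car 106→Route 7 (213 km), Car 63→Route 4 (128 km), Car 27→Route 5 (127 km) — total 47+60+213+128+127 = 575 km.
Min-entry greedy (repeatedly take the single cheapest remaining cell) gives 593 km, worse by 18.
Every other assignment is strictly worse.

Minimum total: 575 km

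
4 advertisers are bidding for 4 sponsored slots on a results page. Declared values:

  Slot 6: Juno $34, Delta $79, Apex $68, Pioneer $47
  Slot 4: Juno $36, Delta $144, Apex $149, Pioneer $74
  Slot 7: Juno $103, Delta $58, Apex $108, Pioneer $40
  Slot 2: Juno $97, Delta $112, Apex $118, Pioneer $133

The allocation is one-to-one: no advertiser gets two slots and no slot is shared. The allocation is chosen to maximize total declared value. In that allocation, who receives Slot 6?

Optimal: Juno→Slot 7 ($103), Delta→Slot 6 ($79), Apex→Slot 4 ($149), Pioneer→Slot 2 ($133) — total 103+79+149+133 = $464.
Next-best assignment: Juno→Slot 7, Delta→Slot 4, Apex→Slot 6, Pioneer→Slot 2 = $448.
Swapping Delta↔Pioneer (Delta→Slot 2 $112, Pioneer→Slot 6 $47) loses 53.
No other one-to-one assignment exceeds $464.
Delta's own top slot is Slot 4 ($144), but forcing Delta→Slot 4 and reassigning the rest optimally gives only $448 — worse by 16.

Delta receives Slot 6.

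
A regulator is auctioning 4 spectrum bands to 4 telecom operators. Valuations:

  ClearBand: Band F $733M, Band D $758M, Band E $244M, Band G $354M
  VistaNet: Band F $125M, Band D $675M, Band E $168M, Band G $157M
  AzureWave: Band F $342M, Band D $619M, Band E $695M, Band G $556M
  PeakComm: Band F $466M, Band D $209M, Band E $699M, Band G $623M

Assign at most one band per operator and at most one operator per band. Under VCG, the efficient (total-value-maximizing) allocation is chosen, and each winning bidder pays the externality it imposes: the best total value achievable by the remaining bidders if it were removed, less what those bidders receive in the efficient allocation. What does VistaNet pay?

VistaNet pays $25M.

Efficient allocation: ClearBand→Band F ($733M), VistaNet→Band D ($675M), AzureWave→Band E ($695M), PeakComm→Band G ($623M); total welfare W = $2726M.
VistaNet receives Band D at value $675M, so the others get W − 675 = $2051M.
Without VistaNet: best allocation of the remaining 3 bidders over all 4 bands is ClearBand→Band D ($758M), AzureWave→Band E ($695M), PeakComm→Band G ($623M), total $2076M.
VCG payment = (others' best without VistaNet) − (others' welfare with VistaNet) = 2076 − 2051 = $25M.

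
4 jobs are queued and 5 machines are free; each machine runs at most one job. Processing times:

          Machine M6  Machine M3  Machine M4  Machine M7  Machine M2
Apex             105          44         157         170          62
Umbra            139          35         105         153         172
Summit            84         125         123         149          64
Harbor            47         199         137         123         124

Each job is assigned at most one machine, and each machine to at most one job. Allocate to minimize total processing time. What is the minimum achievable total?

Minimum total: 260 min

This is the linear assignment problem.
Optimal: Apex→Machine M3 (44 min), Umbra→Machine M4 (105 min), Summit→Machine M2 (64 min), Harbor→Machine M6 (47 min) — total 44+105+64+47 = 260 min.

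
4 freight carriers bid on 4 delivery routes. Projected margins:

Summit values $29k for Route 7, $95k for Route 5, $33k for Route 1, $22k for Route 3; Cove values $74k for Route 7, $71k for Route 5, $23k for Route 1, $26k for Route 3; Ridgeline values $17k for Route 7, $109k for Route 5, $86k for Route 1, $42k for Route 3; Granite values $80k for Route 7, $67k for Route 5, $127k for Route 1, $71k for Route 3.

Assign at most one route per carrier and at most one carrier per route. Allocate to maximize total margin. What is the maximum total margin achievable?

Maximum total: $338k

This is the linear assignment problem.
Optimal: Summit→Route 5 ($95k), Cove→Route 7 ($74k), Ridgeline→Route 3 ($42k), Granite→Route 1 ($127k) — total 95+74+42+127 = $338k.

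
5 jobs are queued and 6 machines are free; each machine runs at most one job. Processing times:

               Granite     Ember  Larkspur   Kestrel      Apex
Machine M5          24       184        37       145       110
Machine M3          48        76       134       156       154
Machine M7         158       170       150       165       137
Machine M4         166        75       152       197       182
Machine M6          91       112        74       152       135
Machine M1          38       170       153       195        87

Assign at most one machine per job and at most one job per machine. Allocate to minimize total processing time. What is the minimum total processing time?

Min total: 399 min

Optimal: Granite→Machine M3 (48 min), Ember→Machine M4 (75 min), Larkspur→Machine M5 (37 min), Kestrel→Machine M6 (152 min), Apex→Machine M1 (87 min) — total 48+75+37+152+87 = 399 min.
Column-greedy (each machine in turn goes to its cheapest remaining job) gives 541 min, worse by 142.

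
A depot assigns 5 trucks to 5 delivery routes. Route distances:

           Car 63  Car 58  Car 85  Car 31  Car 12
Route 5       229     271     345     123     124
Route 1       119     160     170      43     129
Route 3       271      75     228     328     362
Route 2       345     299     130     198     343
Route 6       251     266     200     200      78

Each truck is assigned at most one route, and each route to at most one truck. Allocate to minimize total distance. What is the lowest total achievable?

Minimum total: 525 km

Optimal: Car 63→Route 1 (119 km), Car 58→Route 3 (75 km), Car 85→Route 2 (130 km), Car 31→Route 5 (123 km), Car 12→Route 6 (78 km) — total 119+75+130+123+78 = 525 km.
Min-entry greedy (repeatedly take the single cheapest remaining cell) gives 555 km, worse by 30.
Every other assignment is strictly worse.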